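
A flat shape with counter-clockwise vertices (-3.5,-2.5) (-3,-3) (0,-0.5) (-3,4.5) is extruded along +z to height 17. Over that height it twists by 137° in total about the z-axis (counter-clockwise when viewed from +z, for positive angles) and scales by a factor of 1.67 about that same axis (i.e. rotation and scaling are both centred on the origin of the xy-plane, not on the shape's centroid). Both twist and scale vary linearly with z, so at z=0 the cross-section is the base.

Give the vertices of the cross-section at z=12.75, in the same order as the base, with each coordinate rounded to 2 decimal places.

t = z/height = 12.75/17 = 0.75
s = 1 + (scale-1)·z/height = 1 + (1.67-1)·12.75/17 = 1.502500
θ = twist·z/height = 137°·12.75/17 = 102.7500° = 1.793326 rad
cos θ = -0.220697, sin θ = 0.975342 (intermediates below are computed at full precision and shown rounded to 5 d.p.)
v1: (-3.5,-2.5) → rotate → (3.21080,-2.86195) → ×s → (4.82422,-4.30009) → (4.82,-4.30)
v2: (-3,-3) → rotate → (3.58812,-2.26393) → ×s → (5.39115,-3.40156) → (5.39,-3.40)
v3: (0,-0.5) → rotate → (0.48767,0.11035) → ×s → (0.73273,0.16580) → (0.73,0.17)
v4: (-3,4.5) → rotate → (-3.72695,-3.91917) → ×s → (-5.59974,-5.88855) → (-5.60,-5.89)

Cross-section at z=12.75: (4.82,-4.30) (5.39,-3.40) (0.73,0.17) (-5.60,-5.89)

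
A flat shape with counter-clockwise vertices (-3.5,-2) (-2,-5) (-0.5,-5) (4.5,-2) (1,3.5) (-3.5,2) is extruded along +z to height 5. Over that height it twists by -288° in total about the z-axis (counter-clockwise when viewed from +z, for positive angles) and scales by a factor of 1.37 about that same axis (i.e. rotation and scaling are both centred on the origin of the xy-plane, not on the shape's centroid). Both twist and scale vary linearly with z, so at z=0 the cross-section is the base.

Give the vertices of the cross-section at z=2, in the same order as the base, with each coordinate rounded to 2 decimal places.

Cross-section at z=2: (-0.37,4.61) (-4.22,4.52) (-4.95,2.96) (-4.28,-3.70) (3.15,-2.75) (3.79,2.66)

t = z/height = 2/5 = 0.4
s = 1 + (scale-1)·z/height = 1 + (1.37-1)·2/5 = 1.148000
θ = twist·z/height = -288°·2/5 = -115.2000° = -2.010619 rad
cos θ = -0.425779, sin θ = -0.904827 (intermediates below are computed at full precision and shown rounded to 5 d.p.)
v1: (-3.5,-2) → rotate → (-0.31943,4.01845) → ×s → (-0.36670,4.61318) → (-0.37,4.61)
v2: (-2,-5) → rotate → (-3.67258,3.93855) → ×s → (-4.21612,4.52146) → (-4.22,4.52)
v3: (-0.5,-5) → rotate → (-4.31125,2.58131) → ×s → (-4.94931,2.96334) → (-4.95,2.96)
v4: (4.5,-2) → rotate → (-3.72566,-3.22016) → ×s → (-4.27706,-3.69675) → (-4.28,-3.70)
v5: (1,3.5) → rotate → (2.74112,-2.39505) → ×s → (3.14680,-2.74952) → (3.15,-2.75)
v6: (-3.5,2) → rotate → (3.29988,2.31534) → ×s → (3.78826,2.65801) → (3.79,2.66)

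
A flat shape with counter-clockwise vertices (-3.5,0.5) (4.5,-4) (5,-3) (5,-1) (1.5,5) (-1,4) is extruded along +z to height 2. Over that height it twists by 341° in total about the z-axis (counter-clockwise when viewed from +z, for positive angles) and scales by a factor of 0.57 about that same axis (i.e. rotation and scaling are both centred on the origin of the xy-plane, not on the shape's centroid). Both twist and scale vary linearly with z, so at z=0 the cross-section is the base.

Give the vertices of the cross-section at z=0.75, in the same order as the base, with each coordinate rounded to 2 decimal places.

t = z/height = 0.75/2 = 0.375
s = 1 + (scale-1)·z/height = 1 + (0.57-1)·0.75/2 = 0.838750
θ = twist·z/height = 341°·0.75/2 = 127.8750° = 2.231840 rad
cos θ = -0.613941, sin θ = 0.789352 (intermediates below are computed at full precision and shown rounded to 5 d.p.)
v1: (-3.5,0.5) → rotate → (1.75412,-3.06970) → ×s → (1.47127,-2.57471) → (1.47,-2.57)
v2: (4.5,-4) → rotate → (0.39467,6.00785) → ×s → (0.33103,5.03908) → (0.33,5.04)
v3: (5,-3) → rotate → (-0.70165,5.78858) → ×s → (-0.58851,4.85517) → (-0.59,4.86)
v4: (5,-1) → rotate → (-2.28035,4.56070) → ×s → (-1.91265,3.82529) → (-1.91,3.83)
v5: (1.5,5) → rotate → (-4.86767,-1.88568) → ×s → (-4.08276,-1.58161) → (-4.08,-1.58)
v6: (-1,4) → rotate → (-2.54347,-3.24512) → ×s → (-2.13333,-2.72184) → (-2.13,-2.72)

Cross-section at z=0.75: (1.47,-2.57) (0.33,5.04) (-0.59,4.86) (-1.91,3.83) (-4.08,-1.58) (-2.13,-2.72)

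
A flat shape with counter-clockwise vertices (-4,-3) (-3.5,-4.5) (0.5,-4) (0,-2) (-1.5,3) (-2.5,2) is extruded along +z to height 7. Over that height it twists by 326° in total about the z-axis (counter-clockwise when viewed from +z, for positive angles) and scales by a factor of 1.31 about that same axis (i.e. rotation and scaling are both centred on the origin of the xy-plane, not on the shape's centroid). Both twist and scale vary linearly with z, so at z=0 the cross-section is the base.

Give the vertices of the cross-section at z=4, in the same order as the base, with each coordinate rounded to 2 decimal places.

t = z/height = 4/7 = 0.571429
s = 1 + (scale-1)·z/height = 1 + (1.31-1)·4/7 = 1.177143
θ = twist·z/height = 326°·4/7 = 186.2857° = 3.251299 rad
cos θ = -0.993988, sin θ = -0.109486 (intermediates below are computed at full precision and shown rounded to 5 d.p.)
v1: (-4,-3) → rotate → (3.64749,3.41991) → ×s → (4.29362,4.02572) → (4.29,4.03)
v2: (-3.5,-4.5) → rotate → (2.98627,4.85615) → ×s → (3.51527,5.71638) → (3.52,5.72)
v3: (0.5,-4) → rotate → (-0.93494,3.92121) → ×s → (-1.10056,4.61582) → (-1.10,4.62)
v4: (0,-2) → rotate → (-0.21897,1.98798) → ×s → (-0.25776,2.34013) → (-0.26,2.34)
v5: (-1.5,3) → rotate → (1.81944,-2.81774) → ×s → (2.14174,-3.31688) → (2.14,-3.32)
v6: (-2.5,2) → rotate → (2.70394,-1.71426) → ×s → (3.18293,-2.01793) → (3.18,-2.02)

Cross-section at z=4: (4.29,4.03) (3.52,5.72) (-1.10,4.62) (-0.26,2.34) (2.14,-3.32) (3.18,-2.02)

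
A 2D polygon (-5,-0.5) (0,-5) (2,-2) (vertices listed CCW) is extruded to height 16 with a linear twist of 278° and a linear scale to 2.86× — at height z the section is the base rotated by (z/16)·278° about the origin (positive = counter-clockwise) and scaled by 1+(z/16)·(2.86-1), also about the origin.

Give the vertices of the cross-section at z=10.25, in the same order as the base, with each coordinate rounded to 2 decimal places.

t = z/height = 10.25/16 = 0.640625
s = 1 + (scale-1)·z/height = 1 + (2.86-1)·10.25/16 = 2.191563
θ = twist·z/height = 278°·10.25/16 = 178.0938° = 3.108322 rad
cos θ = -0.999447, sin θ = 0.033264 (intermediates below are computed at full precision and shown rounded to 5 d.p.)
v1: (-5,-0.5) → rotate → (5.01387,0.33340) → ×s → (10.98820,0.73067) → (10.99,0.73)
v2: (0,-5) → rotate → (0.16632,4.99723) → ×s → (0.36450,10.95175) → (0.36,10.95)
v3: (2,-2) → rotate → (-1.93236,2.06542) → ×s → (-4.23490,4.52650) → (-4.23,4.53)

Cross-section at z=10.25: (10.99,0.73) (0.36,10.95) (-4.23,4.53)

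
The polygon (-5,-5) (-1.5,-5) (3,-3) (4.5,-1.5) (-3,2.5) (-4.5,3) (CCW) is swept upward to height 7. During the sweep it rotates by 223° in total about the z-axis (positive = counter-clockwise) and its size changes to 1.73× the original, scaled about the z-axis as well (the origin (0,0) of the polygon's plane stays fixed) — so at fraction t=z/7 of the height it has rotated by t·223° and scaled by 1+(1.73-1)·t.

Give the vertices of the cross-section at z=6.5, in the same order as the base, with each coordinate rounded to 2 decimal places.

t = z/height = 6.5/7 = 0.928571
s = 1 + (scale-1)·z/height = 1 + (1.73-1)·6.5/7 = 1.677857
θ = twist·z/height = 223°·6.5/7 = 207.0714° = 3.614078 rad
cos θ = -0.890440, sin θ = -0.455101 (intermediates below are computed at full precision and shown rounded to 5 d.p.)
v1: (-5,-5) → rotate → (2.17669,6.72770) → ×s → (3.65218,11.28813) → (3.65,11.29)
v2: (-1.5,-5) → rotate → (-0.93984,5.13485) → ×s → (-1.57693,8.61555) → (-1.58,8.62)
v3: (3,-3) → rotate → (-4.03662,1.30602) → ×s → (-6.77288,2.19131) → (-6.77,2.19)
v4: (4.5,-1.5) → rotate → (-4.68963,-0.71229) → ×s → (-7.86853,-1.19513) → (-7.87,-1.20)
v5: (-3,2.5) → rotate → (3.80907,-0.86080) → ×s → (6.39108,-1.44429) → (6.39,-1.44)
v6: (-4.5,3) → rotate → (5.37228,-0.62337) → ×s → (9.01392,-1.04592) → (9.01,-1.05)

Cross-section at z=6.5: (3.65,11.29) (-1.58,8.62) (-6.77,2.19) (-7.87,-1.20) (6.39,-1.44) (9.01,-1.05)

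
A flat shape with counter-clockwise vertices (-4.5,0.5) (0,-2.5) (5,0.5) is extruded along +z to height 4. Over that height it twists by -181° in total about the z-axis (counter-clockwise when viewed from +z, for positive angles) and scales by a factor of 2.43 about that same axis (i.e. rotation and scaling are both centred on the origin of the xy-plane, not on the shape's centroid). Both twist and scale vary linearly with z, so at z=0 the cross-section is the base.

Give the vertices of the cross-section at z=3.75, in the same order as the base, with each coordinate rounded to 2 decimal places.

Cross-section at z=3.75: (10.57,0.73) (-1.05,5.76) (-11.30,-3.25)

t = z/height = 3.75/4 = 0.9375
s = 1 + (scale-1)·z/height = 1 + (2.43-1)·3.75/4 = 2.340625
θ = twist·z/height = -181°·3.75/4 = -169.6875° = -2.961606 rad
cos θ = -0.983846, sin θ = -0.179017 (intermediates below are computed at full precision and shown rounded to 5 d.p.)
v1: (-4.5,0.5) → rotate → (4.51682,0.31365) → ×s → (10.57217,0.73414) → (10.57,0.73)
v2: (0,-2.5) → rotate → (-0.44754,2.45962) → ×s → (-1.04753,5.75704) → (-1.05,5.76)
v3: (5,0.5) → rotate → (-4.82972,-1.38701) → ×s → (-11.30457,-3.24646) → (-11.30,-3.25)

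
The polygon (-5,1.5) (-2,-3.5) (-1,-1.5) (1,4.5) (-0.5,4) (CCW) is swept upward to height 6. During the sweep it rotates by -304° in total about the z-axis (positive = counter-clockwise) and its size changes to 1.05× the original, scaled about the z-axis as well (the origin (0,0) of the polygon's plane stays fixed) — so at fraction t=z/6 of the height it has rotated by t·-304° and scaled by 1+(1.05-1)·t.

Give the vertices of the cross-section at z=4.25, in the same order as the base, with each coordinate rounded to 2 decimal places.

t = z/height = 4.25/6 = 0.708333
s = 1 + (scale-1)·z/height = 1 + (1.05-1)·4.25/6 = 1.035417
θ = twist·z/height = -304°·4.25/6 = -215.3333° = -3.758276 rad
cos θ = -0.815801, sin θ = 0.578332 (intermediates below are computed at full precision and shown rounded to 5 d.p.)
v1: (-5,1.5) → rotate → (3.21151,-4.11536) → ×s → (3.32525,-4.26112) → (3.33,-4.26)
v2: (-2,-3.5) → rotate → (3.65577,1.69864) → ×s → (3.78524,1.75880) → (3.79,1.76)
v3: (-1,-1.5) → rotate → (1.68330,0.64537) → ×s → (1.74292,0.66823) → (1.74,0.67)
v4: (1,4.5) → rotate → (-3.41830,-3.09277) → ×s → (-3.53936,-3.20231) → (-3.54,-3.20)
v5: (-0.5,4) → rotate → (-1.90543,-3.55237) → ×s → (-1.97291,-3.67818) → (-1.97,-3.68)

Cross-section at z=4.25: (3.33,-4.26) (3.79,1.76) (1.74,0.67) (-3.54,-3.20) (-1.97,-3.68)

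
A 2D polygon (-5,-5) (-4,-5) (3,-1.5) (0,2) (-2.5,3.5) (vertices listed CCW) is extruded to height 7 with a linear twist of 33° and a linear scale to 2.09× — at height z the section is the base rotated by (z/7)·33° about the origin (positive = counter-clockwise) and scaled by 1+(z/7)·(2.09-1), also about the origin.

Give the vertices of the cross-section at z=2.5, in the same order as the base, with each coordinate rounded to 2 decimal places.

Cross-section at z=2.5: (-5.38,-8.22) (-4.02,-7.94) (4.51,-1.19) (-0.57,2.72) (-4.39,4.05)

t = z/height = 2.5/7 = 0.357143
s = 1 + (scale-1)·z/height = 1 + (2.09-1)·2.5/7 = 1.389286
θ = twist·z/height = 33°·2.5/7 = 11.7857° = 0.205700 rad
cos θ = 0.978918, sin θ = 0.204252 (intermediates below are computed at full precision and shown rounded to 5 d.p.)
v1: (-5,-5) → rotate → (-3.87333,-5.91585) → ×s → (-5.38116,-8.21881) → (-5.38,-8.22)
v2: (-4,-5) → rotate → (-2.89441,-5.71160) → ×s → (-4.02117,-7.93504) → (-4.02,-7.94)
v3: (3,-1.5) → rotate → (3.24313,-0.85562) → ×s → (4.50564,-1.18870) → (4.51,-1.19)
v4: (0,2) → rotate → (-0.40850,1.95784) → ×s → (-0.56753,2.71999) → (-0.57,2.72)
v5: (-2.5,3.5) → rotate → (-3.16218,2.91558) → ×s → (-4.39317,4.05058) → (-4.39,4.05)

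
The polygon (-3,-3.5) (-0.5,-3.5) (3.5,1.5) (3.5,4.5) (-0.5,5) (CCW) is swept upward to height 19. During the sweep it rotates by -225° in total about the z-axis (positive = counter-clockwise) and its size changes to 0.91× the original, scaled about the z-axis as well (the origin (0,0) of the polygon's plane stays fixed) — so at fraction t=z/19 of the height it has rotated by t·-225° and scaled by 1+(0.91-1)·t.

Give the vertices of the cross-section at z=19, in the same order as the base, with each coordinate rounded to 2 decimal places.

Cross-section at z=19: (4.18,0.32) (2.57,1.93) (-3.22,1.29) (-5.15,-0.64) (-2.90,-3.54)

t = z/height = 19/19 = 1
s = 1 + (scale-1)·z/height = 1 + (0.91-1)·19/19 = 0.910000
θ = twist·z/height = -225°·19/19 = -225.0000° = -3.926991 rad
cos θ = -0.707107, sin θ = 0.707107 (intermediates below are computed at full precision and shown rounded to 5 d.p.)
v1: (-3,-3.5) → rotate → (4.59619,0.35355) → ×s → (4.18254,0.32173) → (4.18,0.32)
v2: (-0.5,-3.5) → rotate → (2.82843,2.12132) → ×s → (2.57387,1.93040) → (2.57,1.93)
v3: (3.5,1.5) → rotate → (-3.53553,1.41421) → ×s → (-3.21734,1.28693) → (-3.22,1.29)
v4: (3.5,4.5) → rotate → (-5.65685,-0.70711) → ×s → (-5.14774,-0.64347) → (-5.15,-0.64)
v5: (-0.5,5) → rotate → (-3.18198,-3.88909) → ×s → (-2.89560,-3.53907) → (-2.90,-3.54)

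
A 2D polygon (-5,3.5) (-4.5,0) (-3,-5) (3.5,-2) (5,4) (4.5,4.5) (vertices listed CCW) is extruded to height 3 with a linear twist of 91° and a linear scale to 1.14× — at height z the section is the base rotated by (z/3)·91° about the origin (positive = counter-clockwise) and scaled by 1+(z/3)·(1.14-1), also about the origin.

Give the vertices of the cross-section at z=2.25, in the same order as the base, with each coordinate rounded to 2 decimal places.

Cross-section at z=2.25: (-5.64,-3.70) (-1.84,-4.62) (3.90,-5.13) (3.49,2.77) (-2.06,6.77) (-2.78,6.46)

t = z/height = 2.25/3 = 0.75
s = 1 + (scale-1)·z/height = 1 + (1.14-1)·2.25/3 = 1.105000
θ = twist·z/height = 91°·2.25/3 = 68.2500° = 1.191187 rad
cos θ = 0.370557, sin θ = 0.928810 (intermediates below are computed at full precision and shown rounded to 5 d.p.)
v1: (-5,3.5) → rotate → (-5.10362,-3.34710) → ×s → (-5.63950,-3.69854) → (-5.64,-3.70)
v2: (-4.5,0) → rotate → (-1.66751,-4.17964) → ×s → (-1.84260,-4.61851) → (-1.84,-4.62)
v3: (-3,-5) → rotate → (3.53238,-4.63922) → ×s → (3.90327,-5.12633) → (3.90,-5.13)
v4: (3.5,-2) → rotate → (3.15457,2.50972) → ×s → (3.48580,2.77324) → (3.49,2.77)
v5: (5,4) → rotate → (-1.86245,6.12628) → ×s → (-2.05801,6.76954) → (-2.06,6.77)
v6: (4.5,4.5) → rotate → (-2.51213,5.84715) → ×s → (-2.77591,6.46110) → (-2.78,6.46)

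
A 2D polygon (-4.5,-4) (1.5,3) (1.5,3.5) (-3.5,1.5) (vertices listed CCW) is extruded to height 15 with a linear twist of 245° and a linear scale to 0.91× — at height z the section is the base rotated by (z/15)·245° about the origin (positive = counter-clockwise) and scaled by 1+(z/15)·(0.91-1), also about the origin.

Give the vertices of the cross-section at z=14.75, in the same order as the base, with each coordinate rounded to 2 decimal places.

Cross-section at z=14.75: (-1.19,5.36) (1.73,-2.52) (2.12,-2.75) (2.75,2.12)

t = z/height = 14.75/15 = 0.983333
s = 1 + (scale-1)·z/height = 1 + (0.91-1)·14.75/15 = 0.911500
θ = twist·z/height = 245°·14.75/15 = 240.9167° = 4.204789 rad
cos θ = -0.486081, sin θ = -0.873914 (intermediates below are computed at full precision and shown rounded to 5 d.p.)
v1: (-4.5,-4) → rotate → (-1.30829,5.87694) → ×s → (-1.19251,5.35683) → (-1.19,5.36)
v2: (1.5,3) → rotate → (1.89262,-2.76911) → ×s → (1.72512,-2.52405) → (1.73,-2.52)
v3: (1.5,3.5) → rotate → (2.32958,-3.01215) → ×s → (2.12341,-2.74558) → (2.12,-2.75)
v4: (-3.5,1.5) → rotate → (3.01215,2.32958) → ×s → (2.74558,2.12341) → (2.75,2.12)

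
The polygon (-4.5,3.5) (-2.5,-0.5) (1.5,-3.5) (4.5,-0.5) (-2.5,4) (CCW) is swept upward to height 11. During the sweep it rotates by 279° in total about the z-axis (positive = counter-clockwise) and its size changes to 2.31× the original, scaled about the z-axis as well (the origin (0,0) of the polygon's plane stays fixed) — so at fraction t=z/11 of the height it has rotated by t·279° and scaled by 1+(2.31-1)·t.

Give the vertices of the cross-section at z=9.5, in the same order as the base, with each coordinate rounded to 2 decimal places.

t = z/height = 9.5/11 = 0.863636
s = 1 + (scale-1)·z/height = 1 + (2.31-1)·9.5/11 = 2.131364
θ = twist·z/height = 279°·9.5/11 = 240.9545° = 4.205450 rad
cos θ = -0.485503, sin θ = -0.874235 (intermediates below are computed at full precision and shown rounded to 5 d.p.)
v1: (-4.5,3.5) → rotate → (5.24459,2.23480) → ×s → (11.17812,4.76316) → (11.18,4.76)
v2: (-2.5,-0.5) → rotate → (0.77664,2.42834) → ×s → (1.65530,5.17567) → (1.66,5.18)
v3: (1.5,-3.5) → rotate → (-3.78808,0.38791) → ×s → (-8.07377,0.82678) → (-8.07,0.83)
v4: (4.5,-0.5) → rotate → (-2.62188,-3.69131) → ×s → (-5.58818,-7.86751) → (-5.59,-7.87)
v5: (-2.5,4) → rotate → (4.71070,0.24357) → ×s → (10.04021,0.51914) → (10.04,0.52)

Cross-section at z=9.5: (11.18,4.76) (1.66,5.18) (-8.07,0.83) (-5.59,-7.87) (10.04,0.52)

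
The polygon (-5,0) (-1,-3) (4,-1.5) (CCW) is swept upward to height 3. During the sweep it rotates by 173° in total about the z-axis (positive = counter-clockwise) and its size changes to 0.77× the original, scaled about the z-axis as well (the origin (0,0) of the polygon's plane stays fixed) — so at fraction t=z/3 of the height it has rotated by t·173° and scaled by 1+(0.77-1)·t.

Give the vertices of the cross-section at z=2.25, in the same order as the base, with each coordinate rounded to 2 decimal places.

Cross-section at z=2.25: (2.65,-3.18) (2.44,0.95) (-1.16,3.34)

t = z/height = 2.25/3 = 0.75
s = 1 + (scale-1)·z/height = 1 + (0.77-1)·2.25/3 = 0.827500
θ = twist·z/height = 173°·2.25/3 = 129.7500° = 2.264565 rad
cos θ = -0.639439, sin θ = 0.768842 (intermediates below are computed at full precision and shown rounded to 5 d.p.)
v1: (-5,0) → rotate → (3.19720,-3.84421) → ×s → (2.64568,-3.18108) → (2.65,-3.18)
v2: (-1,-3) → rotate → (2.94596,1.14948) → ×s → (2.43779,0.95119) → (2.44,0.95)
v3: (4,-1.5) → rotate → (-1.40449,4.03453) → ×s → (-1.16222,3.33857) → (-1.16,3.34)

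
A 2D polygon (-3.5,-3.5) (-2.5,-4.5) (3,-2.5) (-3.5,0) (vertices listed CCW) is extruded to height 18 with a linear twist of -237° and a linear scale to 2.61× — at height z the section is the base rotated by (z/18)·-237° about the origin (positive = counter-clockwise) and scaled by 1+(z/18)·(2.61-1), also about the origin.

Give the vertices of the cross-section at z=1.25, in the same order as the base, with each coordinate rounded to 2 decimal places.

Cross-section at z=1.25: (-4.83,-2.63) (-4.08,-4.01) (2.41,-3.61) (-3.73,1.10)

t = z/height = 1.25/18 = 0.0694444
s = 1 + (scale-1)·z/height = 1 + (2.61-1)·1.25/18 = 1.111806
θ = twist·z/height = -237°·1.25/18 = -16.4583° = -0.287252 rad
cos θ = 0.959026, sin θ = -0.283318 (intermediates below are computed at full precision and shown rounded to 5 d.p.)
v1: (-3.5,-3.5) → rotate → (-4.34820,-2.36498) → ×s → (-4.83436,-2.62940) → (-4.83,-2.63)
v2: (-2.5,-4.5) → rotate → (-3.67250,-3.60732) → ×s → (-4.08310,-4.01064) → (-4.08,-4.01)
v3: (3,-2.5) → rotate → (2.16878,-3.24752) → ×s → (2.41127,-3.61061) → (2.41,-3.61)
v4: (-3.5,0) → rotate → (-3.35659,0.99161) → ×s → (-3.73188,1.10248) → (-3.73,1.10)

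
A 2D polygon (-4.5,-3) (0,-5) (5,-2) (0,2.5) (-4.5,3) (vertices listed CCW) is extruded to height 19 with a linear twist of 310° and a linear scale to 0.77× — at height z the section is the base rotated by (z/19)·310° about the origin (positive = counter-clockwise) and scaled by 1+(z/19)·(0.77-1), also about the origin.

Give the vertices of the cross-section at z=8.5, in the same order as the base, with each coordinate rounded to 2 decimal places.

t = z/height = 8.5/19 = 0.447368
s = 1 + (scale-1)·z/height = 1 + (0.77-1)·8.5/19 = 0.897105
θ = twist·z/height = 310°·8.5/19 = 138.6842° = 2.420496 rad
cos θ = -0.751082, sin θ = 0.660209 (intermediates below are computed at full precision and shown rounded to 5 d.p.)
v1: (-4.5,-3) → rotate → (5.36050,-0.71769) → ×s → (4.80893,-0.64385) → (4.81,-0.64)
v2: (0,-5) → rotate → (3.30104,3.75541) → ×s → (2.96138,3.36900) → (2.96,3.37)
v3: (5,-2) → rotate → (-2.43499,4.80321) → ×s → (-2.18445,4.30898) → (-2.18,4.31)
v4: (0,2.5) → rotate → (-1.65052,-1.87771) → ×s → (-1.48069,-1.68450) → (-1.48,-1.68)
v5: (-4.5,3) → rotate → (1.39924,-5.22419) → ×s → (1.25527,-4.68664) → (1.26,-4.69)

Cross-section at z=8.5: (4.81,-0.64) (2.96,3.37) (-2.18,4.31) (-1.48,-1.68) (1.26,-4.69)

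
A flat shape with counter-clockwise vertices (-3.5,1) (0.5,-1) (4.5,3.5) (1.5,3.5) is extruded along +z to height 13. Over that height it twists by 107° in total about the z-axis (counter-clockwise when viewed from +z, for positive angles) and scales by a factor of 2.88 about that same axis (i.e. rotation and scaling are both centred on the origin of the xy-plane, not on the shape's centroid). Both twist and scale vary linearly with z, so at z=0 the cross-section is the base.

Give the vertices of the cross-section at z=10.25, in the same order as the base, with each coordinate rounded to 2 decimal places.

Cross-section at z=10.25: (-3.32,-8.40) (2.59,0.99) (-7.55,11.97) (-8.28,4.56)

t = z/height = 10.25/13 = 0.788462
s = 1 + (scale-1)·z/height = 1 + (2.88-1)·10.25/13 = 2.482308
θ = twist·z/height = 107°·10.25/13 = 84.3654° = 1.472454 rad
cos θ = 0.098184, sin θ = 0.995168 (intermediates below are computed at full precision and shown rounded to 5 d.p.)
v1: (-3.5,1) → rotate → (-1.33881,-3.38490) → ×s → (-3.32335,-8.40238) → (-3.32,-8.40)
v2: (0.5,-1) → rotate → (1.04426,0.39940) → ×s → (2.59218,0.99143) → (2.59,0.99)
v3: (4.5,3.5) → rotate → (-3.04126,4.82190) → ×s → (-7.54934,11.96944) → (-7.55,11.97)
v4: (1.5,3.5) → rotate → (-3.33581,1.83640) → ×s → (-8.28051,4.55850) → (-8.28,4.56)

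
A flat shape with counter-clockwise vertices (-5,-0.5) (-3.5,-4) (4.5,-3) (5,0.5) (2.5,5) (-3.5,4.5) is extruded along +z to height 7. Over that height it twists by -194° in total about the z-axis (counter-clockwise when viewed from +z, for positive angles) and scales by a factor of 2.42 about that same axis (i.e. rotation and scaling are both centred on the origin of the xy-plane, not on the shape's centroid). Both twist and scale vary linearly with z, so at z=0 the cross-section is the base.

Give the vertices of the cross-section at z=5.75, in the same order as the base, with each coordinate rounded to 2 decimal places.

t = z/height = 5.75/7 = 0.821429
s = 1 + (scale-1)·z/height = 1 + (2.42-1)·5.75/7 = 2.166429
θ = twist·z/height = -194°·5.75/7 = -159.3571° = -2.781307 rad
cos θ = -0.935796, sin θ = -0.352542 (intermediates below are computed at full precision and shown rounded to 5 d.p.)
v1: (-5,-0.5) → rotate → (4.50271,2.23061) → ×s → (9.75480,4.83245) → (9.75,4.83)
v2: (-3.5,-4) → rotate → (1.86512,4.97708) → ×s → (4.04065,10.78249) → (4.04,10.78)
v3: (4.5,-3) → rotate → (-5.26871,1.22095) → ×s → (-11.41428,2.64510) → (-11.41,2.65)
v4: (5,0.5) → rotate → (-4.50271,-2.23061) → ×s → (-9.75480,-4.83245) → (-9.75,-4.83)
v5: (2.5,5) → rotate → (-0.57678,-5.56033) → ×s → (-1.24956,-12.04607) → (-1.25,-12.05)
v6: (-3.5,4.5) → rotate → (4.86172,-2.97719) → ×s → (10.53258,-6.44986) → (10.53,-6.45)

Cross-section at z=5.75: (9.75,4.83) (4.04,10.78) (-11.41,2.65) (-9.75,-4.83) (-1.25,-12.05) (10.53,-6.45)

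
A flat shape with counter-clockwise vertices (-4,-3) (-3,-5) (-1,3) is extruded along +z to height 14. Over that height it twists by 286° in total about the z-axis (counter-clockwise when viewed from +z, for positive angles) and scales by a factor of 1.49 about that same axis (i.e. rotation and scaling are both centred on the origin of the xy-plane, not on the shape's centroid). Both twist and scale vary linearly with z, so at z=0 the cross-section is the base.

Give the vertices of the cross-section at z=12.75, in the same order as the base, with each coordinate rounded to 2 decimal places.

t = z/height = 12.75/14 = 0.910714
s = 1 + (scale-1)·z/height = 1 + (1.49-1)·12.75/14 = 1.446250
θ = twist·z/height = 286°·12.75/14 = 260.4643° = 4.545959 rad
cos θ = -0.165662, sin θ = -0.986183 (intermediates below are computed at full precision and shown rounded to 5 d.p.)
v1: (-4,-3) → rotate → (-2.29590,4.44172) → ×s → (-3.32044,6.42383) → (-3.32,6.42)
v2: (-3,-5) → rotate → (-4.43393,3.78686) → ×s → (-6.41256,5.47675) → (-6.41,5.48)
v3: (-1,3) → rotate → (3.12421,0.48920) → ×s → (4.51839,0.70750) → (4.52,0.71)

Cross-section at z=12.75: (-3.32,6.42) (-6.41,5.48) (4.52,0.71)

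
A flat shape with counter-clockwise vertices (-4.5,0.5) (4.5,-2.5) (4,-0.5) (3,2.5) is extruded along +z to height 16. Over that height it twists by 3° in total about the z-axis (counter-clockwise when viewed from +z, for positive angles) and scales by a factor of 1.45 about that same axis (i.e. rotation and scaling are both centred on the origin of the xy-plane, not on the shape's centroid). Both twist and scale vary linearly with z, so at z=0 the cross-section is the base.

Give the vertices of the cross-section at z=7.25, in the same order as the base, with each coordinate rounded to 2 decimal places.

t = z/height = 7.25/16 = 0.453125
s = 1 + (scale-1)·z/height = 1 + (1.45-1)·7.25/16 = 1.203906
θ = twist·z/height = 3°·7.25/16 = 1.3594° = 0.023726 rad
cos θ = 0.999719, sin θ = 0.023723 (intermediates below are computed at full precision and shown rounded to 5 d.p.)
v1: (-4.5,0.5) → rotate → (-4.51060,0.39310) → ×s → (-5.43033,0.47326) → (-5.43,0.47)
v2: (4.5,-2.5) → rotate → (4.55804,-2.39254) → ×s → (5.48746,-2.88040) → (5.49,-2.88)
v3: (4,-0.5) → rotate → (4.01074,-0.40497) → ×s → (4.82855,-0.48754) → (4.83,-0.49)
v4: (3,2.5) → rotate → (2.93985,2.57047) → ×s → (3.53930,3.09460) → (3.54,3.09)

Cross-section at z=7.25: (-5.43,0.47) (5.49,-2.88) (4.83,-0.49) (3.54,3.09)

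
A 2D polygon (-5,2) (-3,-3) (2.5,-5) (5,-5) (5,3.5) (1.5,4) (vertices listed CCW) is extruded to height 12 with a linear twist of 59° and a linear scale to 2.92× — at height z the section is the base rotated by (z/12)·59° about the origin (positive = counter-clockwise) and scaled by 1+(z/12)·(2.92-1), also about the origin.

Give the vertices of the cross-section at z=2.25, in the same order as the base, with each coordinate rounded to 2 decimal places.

t = z/height = 2.25/12 = 0.1875
s = 1 + (scale-1)·z/height = 1 + (2.92-1)·2.25/12 = 1.360000
θ = twist·z/height = 59°·2.25/12 = 11.0625° = 0.193077 rad
cos θ = 0.981418, sin θ = 0.191880 (intermediates below are computed at full precision and shown rounded to 5 d.p.)
v1: (-5,2) → rotate → (-5.29085,1.00344) → ×s → (-7.19556,1.36468) → (-7.20,1.36)
v2: (-3,-3) → rotate → (-2.36862,-3.51989) → ×s → (-3.22132,-4.78706) → (-3.22,-4.79)
v3: (2.5,-5) → rotate → (3.41294,-4.42739) → ×s → (4.64160,-6.02125) → (4.64,-6.02)
v4: (5,-5) → rotate → (5.86649,-3.94769) → ×s → (7.97843,-5.36886) → (7.98,-5.37)
v5: (5,3.5) → rotate → (4.23551,4.39436) → ×s → (5.76030,5.97633) → (5.76,5.98)
v6: (1.5,4) → rotate → (0.70461,4.21349) → ×s → (0.95827,5.73035) → (0.96,5.73)

Cross-section at z=2.25: (-7.20,1.36) (-3.22,-4.79) (4.64,-6.02) (7.98,-5.37) (5.76,5.98) (0.96,5.73)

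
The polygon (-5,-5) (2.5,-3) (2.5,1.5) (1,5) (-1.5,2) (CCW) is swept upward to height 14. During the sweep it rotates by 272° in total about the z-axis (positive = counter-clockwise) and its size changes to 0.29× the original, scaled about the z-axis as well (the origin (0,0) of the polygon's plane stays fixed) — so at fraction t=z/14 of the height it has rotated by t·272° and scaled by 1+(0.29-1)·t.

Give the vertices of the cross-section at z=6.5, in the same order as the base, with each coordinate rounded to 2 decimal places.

t = z/height = 6.5/14 = 0.464286
s = 1 + (scale-1)·z/height = 1 + (0.29-1)·6.5/14 = 0.670357
θ = twist·z/height = 272°·6.5/14 = 126.2857° = 2.204102 rad
cos θ = -0.591812, sin θ = 0.806076 (intermediates below are computed at full precision and shown rounded to 5 d.p.)
v1: (-5,-5) → rotate → (6.98944,-1.07132) → ×s → (4.68542,-0.71817) → (4.69,-0.72)
v2: (2.5,-3) → rotate → (0.93870,3.79063) → ×s → (0.62926,2.54107) → (0.63,2.54)
v3: (2.5,1.5) → rotate → (-2.68864,1.12747) → ×s → (-1.80235,0.75581) → (-1.80,0.76)
v4: (1,5) → rotate → (-4.62219,-2.15299) → ×s → (-3.09852,-1.44327) → (-3.10,-1.44)
v5: (-1.5,2) → rotate → (-0.72443,-2.39274) → ×s → (-0.48563,-1.60399) → (-0.49,-1.60)

Cross-section at z=6.5: (4.69,-0.72) (0.63,2.54) (-1.80,0.76) (-3.10,-1.44) (-0.49,-1.60)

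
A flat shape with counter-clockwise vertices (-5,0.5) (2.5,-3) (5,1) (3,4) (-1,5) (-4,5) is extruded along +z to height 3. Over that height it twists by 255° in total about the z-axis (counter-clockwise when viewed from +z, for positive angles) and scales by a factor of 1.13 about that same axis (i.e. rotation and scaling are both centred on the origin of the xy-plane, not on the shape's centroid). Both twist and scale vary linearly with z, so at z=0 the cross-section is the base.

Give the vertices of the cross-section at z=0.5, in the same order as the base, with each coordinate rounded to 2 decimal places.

t = z/height = 0.5/3 = 0.166667
s = 1 + (scale-1)·z/height = 1 + (1.13-1)·0.5/3 = 1.021667
θ = twist·z/height = 255°·0.5/3 = 42.5000° = 0.741765 rad
cos θ = 0.737277, sin θ = 0.675590 (intermediates below are computed at full precision and shown rounded to 5 d.p.)
v1: (-5,0.5) → rotate → (-4.02418,-3.00931) → ×s → (-4.11137,-3.07451) → (-4.11,-3.07)
v2: (2.5,-3) → rotate → (3.86996,-0.52286) → ×s → (3.95381,-0.53419) → (3.95,-0.53)
v3: (5,1) → rotate → (3.01080,4.11523) → ×s → (3.07603,4.20439) → (3.08,4.20)
v4: (3,4) → rotate → (-0.49053,4.97588) → ×s → (-0.50116,5.08369) → (-0.50,5.08)
v5: (-1,5) → rotate → (-4.11523,3.01080) → ×s → (-4.20439,3.07603) → (-4.20,3.08)
v6: (-4,5) → rotate → (-6.32706,0.98403) → ×s → (-6.46415,1.00535) → (-6.46,1.01)

Cross-section at z=0.5: (-4.11,-3.07) (3.95,-0.53) (3.08,4.20) (-0.50,5.08) (-4.20,3.08) (-6.46,1.01)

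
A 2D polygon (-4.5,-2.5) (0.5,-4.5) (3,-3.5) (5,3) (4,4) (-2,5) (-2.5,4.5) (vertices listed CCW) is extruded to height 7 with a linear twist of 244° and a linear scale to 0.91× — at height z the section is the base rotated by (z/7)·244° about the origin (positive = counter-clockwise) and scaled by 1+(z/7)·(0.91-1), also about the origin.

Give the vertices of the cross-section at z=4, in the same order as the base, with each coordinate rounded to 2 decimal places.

t = z/height = 4/7 = 0.571429
s = 1 + (scale-1)·z/height = 1 + (0.91-1)·4/7 = 0.948571
θ = twist·z/height = 244°·4/7 = 139.4286° = 2.433488 rad
cos θ = -0.759596, sin θ = 0.650396 (intermediates below are computed at full precision and shown rounded to 5 d.p.)
v1: (-4.5,-2.5) → rotate → (5.04417,-1.02779) → ×s → (4.78476,-0.97493) → (4.78,-0.97)
v2: (0.5,-4.5) → rotate → (2.54698,3.74338) → ×s → (2.41599,3.55086) → (2.42,3.55)
v3: (3,-3.5) → rotate → (-0.00240,4.60977) → ×s → (-0.00228,4.37270) → (0.00,4.37)
v4: (5,3) → rotate → (-5.74917,0.97319) → ×s → (-5.45349,0.92314) → (-5.45,0.92)
v5: (4,4) → rotate → (-5.63996,-0.43680) → ×s → (-5.34991,-0.41434) → (-5.35,-0.41)
v6: (-2,5) → rotate → (-1.73279,-5.09877) → ×s → (-1.64367,-4.83655) → (-1.64,-4.84)
v7: (-2.5,4.5) → rotate → (-1.02779,-5.04417) → ×s → (-0.97493,-4.78476) → (-0.97,-4.78)

Cross-section at z=4: (4.78,-0.97) (2.42,3.55) (0.00,4.37) (-5.45,0.92) (-5.35,-0.41) (-1.64,-4.84) (-0.97,-4.78)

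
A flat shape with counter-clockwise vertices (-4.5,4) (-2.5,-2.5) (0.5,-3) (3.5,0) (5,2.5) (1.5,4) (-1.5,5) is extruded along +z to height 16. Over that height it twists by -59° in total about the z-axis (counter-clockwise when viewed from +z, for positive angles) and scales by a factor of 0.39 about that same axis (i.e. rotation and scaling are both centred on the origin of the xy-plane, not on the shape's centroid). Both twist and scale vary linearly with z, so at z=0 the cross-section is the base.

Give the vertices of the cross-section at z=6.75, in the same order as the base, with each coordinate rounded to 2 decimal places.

Cross-section at z=6.75: (-1.78,4.10) (-2.47,-0.90) (-0.60,-2.18) (2.36,-1.09) (4.15,0.12) (2.26,2.23) (0.55,3.84)

t = z/height = 6.75/16 = 0.421875
s = 1 + (scale-1)·z/height = 1 + (0.39-1)·6.75/16 = 0.742656
θ = twist·z/height = -59°·6.75/16 = -24.8906° = -0.434423 rad
cos θ = 0.907113, sin θ = -0.420887 (intermediates below are computed at full precision and shown rounded to 5 d.p.)
v1: (-4.5,4) → rotate → (-2.39846,5.52244) → ×s → (-1.78123,4.10128) → (-1.78,4.10)
v2: (-2.5,-2.5) → rotate → (-3.32000,-1.21556) → ×s → (-2.46562,-0.90275) → (-2.47,-0.90)
v3: (0.5,-3) → rotate → (-0.80911,-2.93178) → ×s → (-0.60089,-2.17731) → (-0.60,-2.18)
v4: (3.5,0) → rotate → (3.17490,-1.47311) → ×s → (2.35786,-1.09401) → (2.36,-1.09)
v5: (5,2.5) → rotate → (5.58778,0.16335) → ×s → (4.14980,0.12131) → (4.15,0.12)
v6: (1.5,4) → rotate → (3.04422,2.99712) → ×s → (2.26081,2.22583) → (2.26,2.23)
v7: (-1.5,5) → rotate → (0.74377,5.16690) → ×s → (0.55236,3.83723) → (0.55,3.84)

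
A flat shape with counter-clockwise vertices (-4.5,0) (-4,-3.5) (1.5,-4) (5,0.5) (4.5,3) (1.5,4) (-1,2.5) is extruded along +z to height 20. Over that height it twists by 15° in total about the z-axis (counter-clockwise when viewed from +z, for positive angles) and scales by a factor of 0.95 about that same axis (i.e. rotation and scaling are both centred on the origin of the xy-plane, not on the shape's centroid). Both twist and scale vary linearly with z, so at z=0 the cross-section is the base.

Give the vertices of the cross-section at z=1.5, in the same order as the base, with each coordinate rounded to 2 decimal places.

t = z/height = 1.5/20 = 0.075
s = 1 + (scale-1)·z/height = 1 + (0.95-1)·1.5/20 = 0.996250
θ = twist·z/height = 15°·1.5/20 = 1.1250° = 0.019635 rad
cos θ = 0.999807, sin θ = 0.019634 (intermediates below are computed at full precision and shown rounded to 5 d.p.)
v1: (-4.5,0) → rotate → (-4.49913,-0.08835) → ×s → (-4.48226,-0.08802) → (-4.48,-0.09)
v2: (-4,-3.5) → rotate → (-3.93051,-3.57786) → ×s → (-3.91577,-3.56444) → (-3.92,-3.56)
v3: (1.5,-4) → rotate → (1.57825,-3.96978) → ×s → (1.57233,-3.95489) → (1.57,-3.95)
v4: (5,0.5) → rotate → (4.98922,0.59807) → ×s → (4.97051,0.59583) → (4.97,0.60)
v5: (4.5,3) → rotate → (4.44023,3.08777) → ×s → (4.42358,3.07619) → (4.42,3.08)
v6: (1.5,4) → rotate → (1.42118,4.02868) → ×s → (1.41585,4.01357) → (1.42,4.01)
v7: (-1,2.5) → rotate → (-1.04889,2.47988) → ×s → (-1.04496,2.47058) → (-1.04,2.47)

Cross-section at z=1.5: (-4.48,-0.09) (-3.92,-3.56) (1.57,-3.95) (4.97,0.60) (4.42,3.08) (1.42,4.01) (-1.04,2.47)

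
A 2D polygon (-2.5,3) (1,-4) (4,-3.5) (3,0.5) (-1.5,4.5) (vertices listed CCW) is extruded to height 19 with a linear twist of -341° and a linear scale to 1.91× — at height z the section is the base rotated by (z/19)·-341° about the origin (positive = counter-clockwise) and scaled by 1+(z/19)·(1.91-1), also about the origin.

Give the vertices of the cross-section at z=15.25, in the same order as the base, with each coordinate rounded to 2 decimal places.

Cross-section at z=15.25: (-5.46,-3.98) (7.02,1.28) (6.49,6.52) (-0.53,5.24) (-7.94,-2.09)

t = z/height = 15.25/19 = 0.802632
s = 1 + (scale-1)·z/height = 1 + (1.91-1)·15.25/19 = 1.730395
θ = twist·z/height = -341°·15.25/19 = -273.6974° = -4.776920 rad
cos θ = 0.064486, sin θ = 0.997919 (intermediates below are computed at full precision and shown rounded to 5 d.p.)
v1: (-2.5,3) → rotate → (-3.15497,-2.30134) → ×s → (-5.45935,-3.98222) → (-5.46,-3.98)
v2: (1,-4) → rotate → (4.05616,0.73997) → ×s → (7.01876,1.28044) → (7.02,1.28)
v3: (4,-3.5) → rotate → (3.75066,3.76597) → ×s → (6.49012,6.51662) → (6.49,6.52)
v4: (3,0.5) → rotate → (-0.30550,3.02600) → ×s → (-0.52864,5.23617) → (-0.53,5.24)
v5: (-1.5,4.5) → rotate → (-4.58736,-1.20669) → ×s → (-7.93795,-2.08805) → (-7.94,-2.09)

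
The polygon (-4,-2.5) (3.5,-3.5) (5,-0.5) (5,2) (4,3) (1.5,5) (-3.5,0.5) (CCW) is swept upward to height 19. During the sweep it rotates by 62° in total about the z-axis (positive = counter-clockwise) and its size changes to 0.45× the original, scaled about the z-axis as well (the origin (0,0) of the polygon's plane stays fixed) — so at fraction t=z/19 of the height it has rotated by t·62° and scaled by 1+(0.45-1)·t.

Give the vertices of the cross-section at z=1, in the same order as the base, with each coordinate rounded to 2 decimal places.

t = z/height = 1/19 = 0.0526316
s = 1 + (scale-1)·z/height = 1 + (0.45-1)·1/19 = 0.971053
θ = twist·z/height = 62°·1/19 = 3.2632° = 0.056953 rad
cos θ = 0.998379, sin θ = 0.056922 (intermediates below are computed at full precision and shown rounded to 5 d.p.)
v1: (-4,-2.5) → rotate → (-3.85121,-2.72363) → ×s → (-3.73973,-2.64479) → (-3.74,-2.64)
v2: (3.5,-3.5) → rotate → (3.69355,-3.29510) → ×s → (3.58663,-3.19971) → (3.59,-3.20)
v3: (5,-0.5) → rotate → (5.02035,-0.21458) → ×s → (4.87503,-0.20837) → (4.88,-0.21)
v4: (5,2) → rotate → (4.87805,2.28137) → ×s → (4.73684,2.21533) → (4.74,2.22)
v5: (4,3) → rotate → (3.82275,3.22282) → ×s → (3.71209,3.12953) → (3.71,3.13)
v6: (1.5,5) → rotate → (1.21296,5.07728) → ×s → (1.17785,4.93030) → (1.18,4.93)
v7: (-3.5,0.5) → rotate → (-3.52279,0.29996) → ×s → (-3.42081,0.29128) → (-3.42,0.29)

Cross-section at z=1: (-3.74,-2.64) (3.59,-3.20) (4.88,-0.21) (4.74,2.22) (3.71,3.13) (1.18,4.93) (-3.42,0.29)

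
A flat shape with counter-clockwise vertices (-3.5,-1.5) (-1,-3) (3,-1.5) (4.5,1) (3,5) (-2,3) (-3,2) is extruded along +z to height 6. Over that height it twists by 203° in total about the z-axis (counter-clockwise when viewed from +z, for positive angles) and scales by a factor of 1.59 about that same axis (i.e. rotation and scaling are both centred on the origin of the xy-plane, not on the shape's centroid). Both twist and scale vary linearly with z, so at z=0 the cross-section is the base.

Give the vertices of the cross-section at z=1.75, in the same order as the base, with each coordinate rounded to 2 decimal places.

t = z/height = 1.75/6 = 0.291667
s = 1 + (scale-1)·z/height = 1 + (1.59-1)·1.75/6 = 1.172083
θ = twist·z/height = 203°·1.75/6 = 59.2083° = 1.033380 rad
cos θ = 0.511918, sin θ = 0.859034 (intermediates below are computed at full precision and shown rounded to 5 d.p.)
v1: (-3.5,-1.5) → rotate → (-0.50316,-3.77450) → ×s → (-0.58975,-4.42403) → (-0.59,-4.42)
v2: (-1,-3) → rotate → (2.06519,-2.39479) → ×s → (2.42057,-2.80689) → (2.42,-2.81)
v3: (3,-1.5) → rotate → (2.82431,1.80923) → ×s → (3.31032,2.12056) → (3.31,2.12)
v4: (4.5,1) → rotate → (1.44460,4.37757) → ×s → (1.69319,5.13088) → (1.69,5.13)
v5: (3,5) → rotate → (-2.75942,5.13669) → ×s → (-3.23427,6.02063) → (-3.23,6.02)
v6: (-2,3) → rotate → (-3.60094,-0.18231) → ×s → (-4.22060,-0.21369) → (-4.22,-0.21)
v7: (-3,2) → rotate → (-3.25382,-1.55327) → ×s → (-3.81375,-1.82056) → (-3.81,-1.82)

Cross-section at z=1.75: (-0.59,-4.42) (2.42,-2.81) (3.31,2.12) (1.69,5.13) (-3.23,6.02) (-4.22,-0.21) (-3.81,-1.82)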